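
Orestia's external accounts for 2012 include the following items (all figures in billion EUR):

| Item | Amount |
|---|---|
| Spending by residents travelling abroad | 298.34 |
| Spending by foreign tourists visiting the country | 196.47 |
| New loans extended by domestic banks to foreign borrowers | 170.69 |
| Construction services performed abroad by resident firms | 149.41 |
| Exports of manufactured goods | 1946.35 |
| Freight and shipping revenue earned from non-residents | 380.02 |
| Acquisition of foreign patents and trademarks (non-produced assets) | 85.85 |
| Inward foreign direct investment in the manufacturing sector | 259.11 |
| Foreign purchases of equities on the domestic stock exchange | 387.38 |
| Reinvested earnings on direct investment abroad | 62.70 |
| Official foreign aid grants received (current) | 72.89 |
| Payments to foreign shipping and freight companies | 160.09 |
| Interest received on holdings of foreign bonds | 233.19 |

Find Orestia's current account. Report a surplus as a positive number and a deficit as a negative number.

2582.60

Goods: 1946.35
Services: 149.41 - 298.34 + 196.47 + 380.02 - 160.09 = 267.47
Primary income: 233.19 + 62.70 = 295.89
Secondary income: 72.89
Current account = 1946.35 + 267.47 + 295.89 + 72.89 = 2582.60
(Excluded from the current account — financial account: new loans extended by domestic banks to foreign borrowers 170.69, inward foreign direct investment in the manufacturing sector 259.11, foreign purchases of equities on the domestic stock exchange 387.38; capital account: acquisition of foreign patents and trademarks (non-produced assets) 85.85.)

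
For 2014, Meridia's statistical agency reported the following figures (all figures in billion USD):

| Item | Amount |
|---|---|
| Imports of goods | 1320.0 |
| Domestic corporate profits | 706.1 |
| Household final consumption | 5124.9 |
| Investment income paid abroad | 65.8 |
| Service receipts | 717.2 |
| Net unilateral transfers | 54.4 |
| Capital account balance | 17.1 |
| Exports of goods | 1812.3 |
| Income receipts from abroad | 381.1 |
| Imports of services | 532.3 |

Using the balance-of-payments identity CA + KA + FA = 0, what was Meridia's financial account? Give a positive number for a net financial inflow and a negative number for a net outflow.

-1064.0

Goods balance = 1812.3 - 1320.0 = 492.3
Services balance = 717.2 - 532.3 = 184.9
Trade balance (goods + services) = 492.3 + 184.9 = 677.2
Net primary income = 381.1 - 65.8 = 315.3
Net secondary income = 54.4
Current account = 677.2 + 315.3 + 54.4 = 1046.9
Financial account = -(1046.9 + 17.1) = -1064.0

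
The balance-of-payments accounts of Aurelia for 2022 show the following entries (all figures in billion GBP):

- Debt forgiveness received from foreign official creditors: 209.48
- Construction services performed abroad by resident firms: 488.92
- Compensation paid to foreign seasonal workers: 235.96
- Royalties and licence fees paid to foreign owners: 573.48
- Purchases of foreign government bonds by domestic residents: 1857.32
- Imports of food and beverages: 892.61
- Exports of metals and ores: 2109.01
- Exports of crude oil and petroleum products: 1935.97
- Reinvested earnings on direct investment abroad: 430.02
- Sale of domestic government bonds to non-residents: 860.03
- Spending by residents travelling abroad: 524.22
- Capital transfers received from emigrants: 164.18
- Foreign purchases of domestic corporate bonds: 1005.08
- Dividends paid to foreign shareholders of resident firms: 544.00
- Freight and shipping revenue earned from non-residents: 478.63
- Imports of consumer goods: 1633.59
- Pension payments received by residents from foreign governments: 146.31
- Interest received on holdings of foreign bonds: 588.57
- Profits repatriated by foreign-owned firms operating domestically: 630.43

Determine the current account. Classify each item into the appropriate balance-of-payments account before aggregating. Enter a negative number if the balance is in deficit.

Goods: 2109.01 - 1633.59 + 1935.97 - 892.61 = 1518.78
Services: -524.22 + 478.63 - 573.48 + 488.92 = -130.15
Primary income: 588.57 - 544.00 + 430.02 - 630.43 - 235.96 = -391.80
Secondary income: 146.31
Current account = 1518.78 + (-130.15) + (-391.80) + 146.31 = 1143.14
(Excluded from the current account — capital account: debt forgiveness received from foreign official creditors 209.48, capital transfers received from emigrants 164.18; financial account: purchases of foreign government bonds by domestic residents 1857.32, sale of domestic government bonds to non-residents 860.03, foreign purchases of domestic corporate bonds 1005.08.)

1143.14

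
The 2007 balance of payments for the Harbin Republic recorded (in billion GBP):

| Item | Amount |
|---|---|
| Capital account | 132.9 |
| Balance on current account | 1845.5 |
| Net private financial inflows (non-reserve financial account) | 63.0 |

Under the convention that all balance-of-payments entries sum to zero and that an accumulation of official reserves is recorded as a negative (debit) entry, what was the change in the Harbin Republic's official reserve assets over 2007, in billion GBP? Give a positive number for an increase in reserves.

2041.4

Official reserve transactions balance = -(1845.5 + 132.9 + 63.0) = -2041.4
An accumulation of reserves is recorded as a debit (negative entry), so the change in the stock of reserves is the negative of that balance.
Change in official reserves = -(-2041.4) = 2041.4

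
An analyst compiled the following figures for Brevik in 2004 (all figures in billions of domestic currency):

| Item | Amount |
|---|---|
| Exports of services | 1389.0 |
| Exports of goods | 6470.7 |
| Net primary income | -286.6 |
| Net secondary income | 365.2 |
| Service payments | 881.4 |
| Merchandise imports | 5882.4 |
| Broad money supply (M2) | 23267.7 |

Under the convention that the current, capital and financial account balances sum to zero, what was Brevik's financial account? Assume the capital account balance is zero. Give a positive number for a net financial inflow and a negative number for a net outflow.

-1174.5

Goods balance = 6470.7 - 5882.4 = 588.3
Services balance = 1389.0 - 881.4 = 507.6
Trade balance (goods + services) = 588.3 + 507.6 = 1095.9
Net primary income = -286.6
Net secondary income = 365.2
Current account = 1095.9 + (-286.6) + 365.2 = 1174.5
Financial account = -(1174.5) = -1174.5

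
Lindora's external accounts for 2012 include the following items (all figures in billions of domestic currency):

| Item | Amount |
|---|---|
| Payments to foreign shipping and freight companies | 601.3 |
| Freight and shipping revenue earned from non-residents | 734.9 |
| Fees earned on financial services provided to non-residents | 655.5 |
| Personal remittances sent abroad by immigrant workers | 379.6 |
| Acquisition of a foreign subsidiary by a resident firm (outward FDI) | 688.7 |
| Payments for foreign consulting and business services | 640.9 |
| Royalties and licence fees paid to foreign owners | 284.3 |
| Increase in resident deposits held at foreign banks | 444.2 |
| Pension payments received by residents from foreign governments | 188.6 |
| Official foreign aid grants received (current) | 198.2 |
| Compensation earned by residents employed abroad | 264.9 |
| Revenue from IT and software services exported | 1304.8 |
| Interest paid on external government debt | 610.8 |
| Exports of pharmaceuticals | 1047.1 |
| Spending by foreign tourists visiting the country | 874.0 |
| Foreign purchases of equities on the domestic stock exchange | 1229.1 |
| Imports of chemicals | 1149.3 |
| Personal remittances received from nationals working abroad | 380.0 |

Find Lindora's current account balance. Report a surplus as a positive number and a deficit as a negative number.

1981.8

Goods: -1149.3 + 1047.1 = -102.2
Services: 874.0 + 734.9 - 601.3 - 640.9 - 284.3 + 1304.8 + 655.5 = 2042.7
Primary income: 264.9 - 610.8 = -345.9
Secondary income: -379.6 + 198.2 + 188.6 + 380.0 = 387.2
Current account = (-102.2) + 2042.7 + (-345.9) + 387.2 = 1981.8
(Excluded from the current account — financial account: acquisition of a foreign subsidiary by a resident firm (outward FDI) 688.7, increase in resident deposits held at foreign banks 444.2, foreign purchases of equities on the domestic stock exchange 1229.1.)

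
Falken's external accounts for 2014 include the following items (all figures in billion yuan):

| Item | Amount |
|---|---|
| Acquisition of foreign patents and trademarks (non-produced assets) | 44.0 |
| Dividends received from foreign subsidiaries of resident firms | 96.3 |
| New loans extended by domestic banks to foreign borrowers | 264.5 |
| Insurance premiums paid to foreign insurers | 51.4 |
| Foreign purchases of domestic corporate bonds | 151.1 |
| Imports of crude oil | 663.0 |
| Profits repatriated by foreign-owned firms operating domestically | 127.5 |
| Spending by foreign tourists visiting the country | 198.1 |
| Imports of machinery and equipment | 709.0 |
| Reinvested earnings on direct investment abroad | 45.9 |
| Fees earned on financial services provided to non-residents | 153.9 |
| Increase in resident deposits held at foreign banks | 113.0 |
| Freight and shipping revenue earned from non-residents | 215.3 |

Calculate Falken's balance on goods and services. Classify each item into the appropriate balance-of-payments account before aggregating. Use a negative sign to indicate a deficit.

-856.1

Goods: -663.0 - 709.0 = -1372.0
Services: 215.3 - 51.4 + 198.1 + 153.9 = 515.9
Trade balance = -1372.0 + 515.9 = -856.1
(Excluded from the trade balance — capital account: acquisition of foreign patents and trademarks (non-produced assets) 44.0; primary income: dividends received from foreign subsidiaries of resident firms 96.3, profits repatriated by foreign-owned firms operating domestically 127.5, reinvested earnings on direct investment abroad 45.9; financial account: new loans extended by domestic banks to foreign borrowers 264.5, foreign purchases of domestic corporate bonds 151.1, increase in resident deposits held at foreign banks 113.0.)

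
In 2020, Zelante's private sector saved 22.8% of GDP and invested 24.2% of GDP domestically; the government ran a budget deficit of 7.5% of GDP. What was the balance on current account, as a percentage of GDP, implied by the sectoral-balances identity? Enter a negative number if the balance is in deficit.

By the sectoral-balances identity, CA = (S_private - I) + (T - G).
Private balance = 22.8 - 24.2 = -1.4
Government balance (T - G) = -7.5
CA = -1.4 + (-7.5) = -8.9

-8.9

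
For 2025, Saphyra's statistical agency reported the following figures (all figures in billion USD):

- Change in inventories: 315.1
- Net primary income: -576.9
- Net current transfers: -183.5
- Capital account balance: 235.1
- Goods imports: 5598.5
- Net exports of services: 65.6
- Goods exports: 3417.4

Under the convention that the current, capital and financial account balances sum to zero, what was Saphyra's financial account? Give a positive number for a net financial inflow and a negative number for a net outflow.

2640.8

Goods balance = 3417.4 - 5598.5 = -2181.1
Services balance = 65.6
Trade balance (goods + services) = -2181.1 + 65.6 = -2115.5
Net primary income = -576.9
Net secondary income = -183.5
Current account = -2115.5 + (-576.9) + (-183.5) = -2875.9
Financial account = -(-2875.9 + 235.1) = 2640.8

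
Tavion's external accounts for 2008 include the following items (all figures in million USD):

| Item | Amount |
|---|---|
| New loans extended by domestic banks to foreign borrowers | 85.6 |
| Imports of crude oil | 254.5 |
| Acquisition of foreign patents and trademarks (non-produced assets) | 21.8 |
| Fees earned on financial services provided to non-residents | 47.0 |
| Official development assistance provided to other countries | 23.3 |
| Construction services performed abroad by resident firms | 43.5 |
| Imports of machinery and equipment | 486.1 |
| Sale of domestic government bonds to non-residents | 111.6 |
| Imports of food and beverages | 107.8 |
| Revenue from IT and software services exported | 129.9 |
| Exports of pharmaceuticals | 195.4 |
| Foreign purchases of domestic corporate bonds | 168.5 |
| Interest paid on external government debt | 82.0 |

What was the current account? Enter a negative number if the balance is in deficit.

-537.9

Goods: -486.1 - 254.5 + 195.4 - 107.8 = -653.0
Services: 47.0 + 129.9 + 43.5 = 220.4
Primary income: -82.0
Secondary income: -23.3
Current account = (-653.0) + 220.4 + (-82.0) + (-23.3) = -537.9
(Excluded from the current account — financial account: new loans extended by domestic banks to foreign borrowers 85.6, sale of domestic government bonds to non-residents 111.6, foreign purchases of domestic corporate bonds 168.5; capital account: acquisition of foreign patents and trademarks (non-produced assets) 21.8.)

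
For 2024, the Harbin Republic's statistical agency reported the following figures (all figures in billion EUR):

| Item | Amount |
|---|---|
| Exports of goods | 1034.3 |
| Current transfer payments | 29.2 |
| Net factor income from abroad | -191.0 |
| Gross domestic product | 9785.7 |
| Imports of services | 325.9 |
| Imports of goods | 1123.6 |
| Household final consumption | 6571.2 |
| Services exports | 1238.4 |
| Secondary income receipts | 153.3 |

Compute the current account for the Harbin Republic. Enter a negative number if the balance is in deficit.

756.3

Goods balance = 1034.3 - 1123.6 = -89.3
Services balance = 1238.4 - 325.9 = 912.5
Trade balance (goods + services) = -89.3 + 912.5 = 823.2
Net primary income = -191.0
Net secondary income = 153.3 - 29.2 = 124.1
Current account = 823.2 + (-191.0) + 124.1 = 756.3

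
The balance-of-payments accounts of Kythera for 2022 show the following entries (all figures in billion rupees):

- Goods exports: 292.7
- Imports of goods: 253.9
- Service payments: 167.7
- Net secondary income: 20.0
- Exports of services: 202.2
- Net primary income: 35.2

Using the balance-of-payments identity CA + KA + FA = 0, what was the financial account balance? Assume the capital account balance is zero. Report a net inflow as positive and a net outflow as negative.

Goods balance = 292.7 - 253.9 = 38.8
Services balance = 202.2 - 167.7 = 34.5
Trade balance (goods + services) = 38.8 + 34.5 = 73.3
Net primary income = 35.2
Net secondary income = 20.0
Current account = 73.3 + 35.2 + 20.0 = 128.5
Financial account = -(128.5) = -128.5

-128.5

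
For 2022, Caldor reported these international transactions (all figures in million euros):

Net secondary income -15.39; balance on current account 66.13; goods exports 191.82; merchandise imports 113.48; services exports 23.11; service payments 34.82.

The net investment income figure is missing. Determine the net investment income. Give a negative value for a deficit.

14.89

Current account = goods balance + services balance + net primary income + net secondary income
Sum of the known components = 51.24
Net investment income = CA - (known components) = 66.13 - 51.24 = 14.89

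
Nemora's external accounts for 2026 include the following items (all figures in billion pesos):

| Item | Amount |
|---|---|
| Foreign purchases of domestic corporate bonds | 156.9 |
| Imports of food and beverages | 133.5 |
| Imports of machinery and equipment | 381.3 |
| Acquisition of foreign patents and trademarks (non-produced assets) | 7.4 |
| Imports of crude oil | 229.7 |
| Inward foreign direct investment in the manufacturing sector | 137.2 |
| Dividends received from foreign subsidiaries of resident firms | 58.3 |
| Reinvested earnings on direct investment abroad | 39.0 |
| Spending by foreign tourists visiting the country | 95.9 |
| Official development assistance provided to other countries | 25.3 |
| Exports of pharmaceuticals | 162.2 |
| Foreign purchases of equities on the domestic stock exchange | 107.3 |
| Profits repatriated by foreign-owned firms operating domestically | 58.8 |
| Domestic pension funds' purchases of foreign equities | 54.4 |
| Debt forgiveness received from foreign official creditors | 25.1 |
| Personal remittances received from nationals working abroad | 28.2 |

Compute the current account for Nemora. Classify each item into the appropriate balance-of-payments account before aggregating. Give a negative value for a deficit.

-445.0

Goods: -133.5 - 229.7 + 162.2 - 381.3 = -582.3
Services: 95.9
Primary income: 58.3 - 58.8 + 39.0 = 38.5
Secondary income: 28.2 - 25.3 = 2.9
Current account = (-582.3) + 95.9 + 38.5 + 2.9 = -445.0
(Excluded from the current account — financial account: foreign purchases of domestic corporate bonds 156.9, inward foreign direct investment in the manufacturing sector 137.2, foreign purchases of equities on the domestic stock exchange 107.3, domestic pension funds' purchases of foreign equities 54.4; capital account: acquisition of foreign patents and trademarks (non-produced assets) 7.4, debt forgiveness received from foreign official creditors 25.1.)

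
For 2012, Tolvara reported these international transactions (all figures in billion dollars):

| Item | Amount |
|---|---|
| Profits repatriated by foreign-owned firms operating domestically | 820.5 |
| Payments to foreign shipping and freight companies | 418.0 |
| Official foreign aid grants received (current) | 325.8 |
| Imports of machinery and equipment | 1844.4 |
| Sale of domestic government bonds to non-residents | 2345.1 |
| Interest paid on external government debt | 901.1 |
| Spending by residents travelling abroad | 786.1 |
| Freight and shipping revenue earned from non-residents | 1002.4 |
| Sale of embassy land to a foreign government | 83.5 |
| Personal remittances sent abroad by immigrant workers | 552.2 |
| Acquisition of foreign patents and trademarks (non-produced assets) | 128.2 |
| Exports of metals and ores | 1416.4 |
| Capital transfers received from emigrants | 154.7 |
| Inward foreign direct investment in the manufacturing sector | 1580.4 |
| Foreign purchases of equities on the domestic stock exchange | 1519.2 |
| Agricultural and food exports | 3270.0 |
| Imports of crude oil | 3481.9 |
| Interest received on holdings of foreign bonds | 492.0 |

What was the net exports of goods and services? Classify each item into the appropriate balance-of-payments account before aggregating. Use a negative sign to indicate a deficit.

-841.6

Goods: 3270.0 - 1844.4 + 1416.4 - 3481.9 = -639.9
Services: -418.0 - 786.1 + 1002.4 = -201.7
Trade balance = -639.9 + (-201.7) = -841.6
(Excluded from the trade balance — primary income: profits repatriated by foreign-owned firms operating domestically 820.5, interest paid on external government debt 901.1, interest received on holdings of foreign bonds 492.0; secondary income: official foreign aid grants received (current) 325.8, personal remittances sent abroad by immigrant workers 552.2; financial account: sale of domestic government bonds to non-residents 2345.1, inward foreign direct investment in the manufacturing sector 1580.4, foreign purchases of equities on the domestic stock exchange 1519.2; capital account: sale of embassy land to a foreign government 83.5, acquisition of foreign patents and trademarks (non-produced assets) 128.2, capital transfers received from emigrants 154.7.)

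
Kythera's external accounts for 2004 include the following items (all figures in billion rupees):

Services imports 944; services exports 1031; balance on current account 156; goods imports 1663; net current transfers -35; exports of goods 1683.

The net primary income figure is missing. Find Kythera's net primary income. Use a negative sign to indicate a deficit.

84

Current account = goods balance + services balance + net primary income + net secondary income
Sum of the known components = 72
Net primary income = CA - (known components) = 156 - 72 = 84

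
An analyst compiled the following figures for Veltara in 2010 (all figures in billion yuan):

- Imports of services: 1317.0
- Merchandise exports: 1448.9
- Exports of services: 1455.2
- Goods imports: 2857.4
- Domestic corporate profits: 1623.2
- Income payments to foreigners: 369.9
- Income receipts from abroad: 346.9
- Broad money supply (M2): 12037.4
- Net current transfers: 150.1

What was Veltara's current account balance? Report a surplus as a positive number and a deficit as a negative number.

-1143.2

Goods balance = 1448.9 - 2857.4 = -1408.5
Services balance = 1455.2 - 1317.0 = 138.2
Trade balance (goods + services) = -1408.5 + 138.2 = -1270.3
Net primary income = 346.9 - 369.9 = -23.0
Net secondary income = 150.1
Current account = -1270.3 + (-23.0) + 150.1 = -1143.2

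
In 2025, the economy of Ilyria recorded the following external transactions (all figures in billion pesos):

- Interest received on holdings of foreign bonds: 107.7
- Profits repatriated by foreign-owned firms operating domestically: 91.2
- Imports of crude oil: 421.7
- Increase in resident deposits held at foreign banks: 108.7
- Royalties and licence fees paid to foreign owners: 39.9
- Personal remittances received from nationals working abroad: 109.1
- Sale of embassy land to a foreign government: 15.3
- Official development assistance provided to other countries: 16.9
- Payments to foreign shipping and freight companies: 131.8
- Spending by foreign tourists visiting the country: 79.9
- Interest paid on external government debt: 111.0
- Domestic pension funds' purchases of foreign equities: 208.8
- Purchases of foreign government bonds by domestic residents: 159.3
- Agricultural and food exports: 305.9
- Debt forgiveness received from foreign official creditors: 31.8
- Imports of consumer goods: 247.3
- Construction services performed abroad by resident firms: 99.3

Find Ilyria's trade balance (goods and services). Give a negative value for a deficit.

Goods: -247.3 + 305.9 - 421.7 = -363.1
Services: -39.9 - 131.8 + 79.9 + 99.3 = 7.5
Trade balance = -363.1 + 7.5 = -355.6
(Excluded from the trade balance — primary income: interest received on holdings of foreign bonds 107.7, profits repatriated by foreign-owned firms operating domestically 91.2, interest paid on external government debt 111.0; financial account: increase in resident deposits held at foreign banks 108.7, domestic pension funds' purchases of foreign equities 208.8, purchases of foreign government bonds by domestic residents 159.3; secondary income: personal remittances received from nationals working abroad 109.1, official development assistance provided to other countries 16.9; capital account: sale of embassy land to a foreign government 15.3, debt forgiveness received from foreign official creditors 31.8.)

-355.6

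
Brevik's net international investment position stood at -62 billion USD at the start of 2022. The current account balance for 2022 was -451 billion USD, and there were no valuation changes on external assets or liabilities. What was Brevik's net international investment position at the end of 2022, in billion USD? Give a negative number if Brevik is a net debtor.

With no valuation effects, change in NIIP = current account = -451
End-of-year NIIP = -62 + (-451) = -513

-513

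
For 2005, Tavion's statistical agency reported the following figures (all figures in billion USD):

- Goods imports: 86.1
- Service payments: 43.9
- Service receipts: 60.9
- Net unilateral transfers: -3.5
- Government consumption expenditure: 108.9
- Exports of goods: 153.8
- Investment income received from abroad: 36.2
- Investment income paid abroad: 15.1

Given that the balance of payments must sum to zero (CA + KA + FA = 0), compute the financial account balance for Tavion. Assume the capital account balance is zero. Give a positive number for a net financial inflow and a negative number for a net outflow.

-102.3

Goods balance = 153.8 - 86.1 = 67.7
Services balance = 60.9 - 43.9 = 17.0
Trade balance (goods + services) = 67.7 + 17.0 = 84.7
Net primary income = 36.2 - 15.1 = 21.1
Net secondary income = -3.5
Current account = 84.7 + 21.1 + (-3.5) = 102.3
Financial account = -(102.3) = -102.3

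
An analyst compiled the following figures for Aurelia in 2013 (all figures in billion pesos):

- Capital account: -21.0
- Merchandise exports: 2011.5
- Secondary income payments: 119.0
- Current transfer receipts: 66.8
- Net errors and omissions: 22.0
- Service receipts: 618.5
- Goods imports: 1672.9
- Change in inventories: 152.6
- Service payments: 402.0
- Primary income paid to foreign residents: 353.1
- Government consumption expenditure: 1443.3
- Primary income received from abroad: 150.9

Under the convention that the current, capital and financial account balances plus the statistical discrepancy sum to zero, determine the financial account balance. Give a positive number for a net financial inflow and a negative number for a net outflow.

-301.7

Goods balance = 2011.5 - 1672.9 = 338.6
Services balance = 618.5 - 402.0 = 216.5
Trade balance (goods + services) = 338.6 + 216.5 = 555.1
Net primary income = 150.9 - 353.1 = -202.2
Net secondary income = 66.8 - 119.0 = -52.2
Current account = 555.1 + (-202.2) + (-52.2) = 300.7
Financial account = -(300.7 + (-21.0) + 22.0) = -301.7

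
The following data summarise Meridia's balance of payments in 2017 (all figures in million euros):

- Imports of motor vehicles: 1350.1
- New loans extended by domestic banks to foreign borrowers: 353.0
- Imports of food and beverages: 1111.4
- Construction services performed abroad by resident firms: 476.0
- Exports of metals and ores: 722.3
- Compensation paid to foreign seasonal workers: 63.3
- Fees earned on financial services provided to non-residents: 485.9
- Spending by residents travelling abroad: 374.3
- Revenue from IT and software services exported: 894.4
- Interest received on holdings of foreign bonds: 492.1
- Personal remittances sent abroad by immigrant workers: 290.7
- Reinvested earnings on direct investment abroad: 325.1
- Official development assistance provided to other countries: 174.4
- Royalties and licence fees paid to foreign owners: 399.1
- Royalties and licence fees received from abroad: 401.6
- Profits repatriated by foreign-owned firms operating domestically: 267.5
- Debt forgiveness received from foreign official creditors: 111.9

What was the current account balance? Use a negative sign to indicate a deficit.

-233.4

Goods: -1350.1 - 1111.4 + 722.3 = -1739.2
Services: -399.1 + 894.4 + 401.6 + 485.9 - 374.3 + 476.0 = 1484.5
Primary income: -63.3 + 325.1 + 492.1 - 267.5 = 486.4
Secondary income: -290.7 - 174.4 = -465.1
Current account = (-1739.2) + 1484.5 + 486.4 + (-465.1) = -233.4
(Excluded from the current account — financial account: new loans extended by domestic banks to foreign borrowers 353.0; capital account: debt forgiveness received from foreign official creditors 111.9.)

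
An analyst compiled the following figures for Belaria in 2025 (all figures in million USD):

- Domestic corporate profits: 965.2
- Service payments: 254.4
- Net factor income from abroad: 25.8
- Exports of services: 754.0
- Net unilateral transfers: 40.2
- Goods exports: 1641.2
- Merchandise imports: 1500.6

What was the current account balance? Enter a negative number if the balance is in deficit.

706.2

Goods balance = 1641.2 - 1500.6 = 140.6
Services balance = 754.0 - 254.4 = 499.6
Trade balance (goods + services) = 140.6 + 499.6 = 640.2
Net primary income = 25.8
Net secondary income = 40.2
Current account = 640.2 + 25.8 + 40.2 = 706.2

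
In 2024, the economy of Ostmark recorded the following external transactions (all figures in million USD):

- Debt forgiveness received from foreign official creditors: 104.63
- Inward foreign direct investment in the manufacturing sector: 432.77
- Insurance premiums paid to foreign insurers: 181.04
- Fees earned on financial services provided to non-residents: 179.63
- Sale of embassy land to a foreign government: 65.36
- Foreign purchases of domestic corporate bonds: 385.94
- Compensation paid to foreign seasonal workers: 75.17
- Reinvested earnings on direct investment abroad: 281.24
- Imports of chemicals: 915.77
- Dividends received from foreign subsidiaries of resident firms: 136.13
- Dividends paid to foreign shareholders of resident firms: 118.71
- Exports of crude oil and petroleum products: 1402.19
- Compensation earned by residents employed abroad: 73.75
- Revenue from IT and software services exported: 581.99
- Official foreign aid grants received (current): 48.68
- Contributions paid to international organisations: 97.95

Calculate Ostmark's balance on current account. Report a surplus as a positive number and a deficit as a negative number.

1314.97

Goods: -915.77 + 1402.19 = 486.42
Services: 179.63 + 581.99 - 181.04 = 580.58
Primary income: 281.24 + 136.13 - 75.17 - 118.71 + 73.75 = 297.24
Secondary income: 48.68 - 97.95 = -49.27
Current account = 486.42 + 580.58 + 297.24 + (-49.27) = 1314.97
(Excluded from the current account — capital account: debt forgiveness received from foreign official creditors 104.63, sale of embassy land to a foreign government 65.36; financial account: inward foreign direct investment in the manufacturing sector 432.77, foreign purchases of domestic corporate bonds 385.94.)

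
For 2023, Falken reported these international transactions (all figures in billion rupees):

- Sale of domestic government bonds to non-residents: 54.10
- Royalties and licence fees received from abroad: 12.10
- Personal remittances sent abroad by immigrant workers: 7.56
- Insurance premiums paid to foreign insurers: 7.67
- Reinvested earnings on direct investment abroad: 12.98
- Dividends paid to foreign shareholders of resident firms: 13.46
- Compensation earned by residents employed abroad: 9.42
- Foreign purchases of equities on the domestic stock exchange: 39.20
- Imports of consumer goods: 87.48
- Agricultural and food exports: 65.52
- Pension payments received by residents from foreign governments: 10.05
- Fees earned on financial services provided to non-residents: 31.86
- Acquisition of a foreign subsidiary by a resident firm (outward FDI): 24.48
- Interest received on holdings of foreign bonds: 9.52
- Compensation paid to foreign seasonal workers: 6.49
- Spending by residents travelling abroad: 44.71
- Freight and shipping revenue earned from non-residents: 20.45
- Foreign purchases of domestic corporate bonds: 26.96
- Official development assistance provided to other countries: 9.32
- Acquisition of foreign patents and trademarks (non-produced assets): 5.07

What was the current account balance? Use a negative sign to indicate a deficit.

-4.79

Goods: -87.48 + 65.52 = -21.96
Services: 12.10 - 7.67 + 31.86 + 20.45 - 44.71 = 12.03
Primary income: -13.46 + 9.42 + 12.98 - 6.49 + 9.52 = 11.97
Secondary income: -7.56 - 9.32 + 10.05 = -6.83
Current account = (-21.96) + 12.03 + 11.97 + (-6.83) = -4.79
(Excluded from the current account — financial account: sale of domestic government bonds to non-residents 54.10, foreign purchases of equities on the domestic stock exchange 39.20, acquisition of a foreign subsidiary by a resident firm (outward FDI) 24.48, foreign purchases of domestic corporate bonds 26.96; capital account: acquisition of foreign patents and trademarks (non-produced assets) 5.07.)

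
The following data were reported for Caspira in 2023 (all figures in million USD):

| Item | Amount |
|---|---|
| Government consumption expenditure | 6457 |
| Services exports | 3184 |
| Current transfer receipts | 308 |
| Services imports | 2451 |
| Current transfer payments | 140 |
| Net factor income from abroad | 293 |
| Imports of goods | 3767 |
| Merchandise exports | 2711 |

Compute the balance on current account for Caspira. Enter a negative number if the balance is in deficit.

Goods balance = 2711 - 3767 = -1056
Services balance = 3184 - 2451 = 733
Trade balance (goods + services) = -1056 + 733 = -323
Net primary income = 293
Net secondary income = 308 - 140 = 168
Current account = -323 + 293 + 168 = 138

138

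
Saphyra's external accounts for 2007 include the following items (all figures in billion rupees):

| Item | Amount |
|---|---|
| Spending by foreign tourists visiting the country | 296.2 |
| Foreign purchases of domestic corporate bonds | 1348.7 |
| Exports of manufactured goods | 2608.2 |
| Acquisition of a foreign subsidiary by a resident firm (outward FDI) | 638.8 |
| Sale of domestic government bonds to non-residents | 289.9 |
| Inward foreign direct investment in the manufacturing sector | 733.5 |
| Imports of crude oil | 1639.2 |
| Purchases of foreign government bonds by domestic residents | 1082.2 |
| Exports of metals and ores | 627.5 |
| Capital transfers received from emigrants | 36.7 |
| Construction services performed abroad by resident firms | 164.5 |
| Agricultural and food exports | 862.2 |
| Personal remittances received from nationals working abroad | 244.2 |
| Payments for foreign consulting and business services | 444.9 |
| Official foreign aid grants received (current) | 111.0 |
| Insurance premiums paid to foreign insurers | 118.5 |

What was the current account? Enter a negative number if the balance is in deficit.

Goods: 2608.2 + 862.2 + 627.5 - 1639.2 = 2458.7
Services: -444.9 + 296.2 + 164.5 - 118.5 = -102.7
Secondary income: 244.2 + 111.0 = 355.2
Current account = 2458.7 + (-102.7) + 355.2 = 2711.2
(Excluded from the current account — financial account: foreign purchases of domestic corporate bonds 1348.7, acquisition of a foreign subsidiary by a resident firm (outward FDI) 638.8, sale of domestic government bonds to non-residents 289.9, inward foreign direct investment in the manufacturing sector 733.5, purchases of foreign government bonds by domestic residents 1082.2; capital account: capital transfers received from emigrants 36.7.)

2711.2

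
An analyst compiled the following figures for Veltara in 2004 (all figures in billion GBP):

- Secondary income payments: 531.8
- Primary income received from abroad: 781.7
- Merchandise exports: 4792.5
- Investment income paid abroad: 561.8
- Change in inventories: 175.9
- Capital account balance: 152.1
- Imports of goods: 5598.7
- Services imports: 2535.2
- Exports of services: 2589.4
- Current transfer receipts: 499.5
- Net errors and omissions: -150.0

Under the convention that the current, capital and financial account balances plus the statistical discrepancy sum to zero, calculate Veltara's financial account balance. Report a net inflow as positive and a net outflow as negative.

Goods balance = 4792.5 - 5598.7 = -806.2
Services balance = 2589.4 - 2535.2 = 54.2
Trade balance (goods + services) = -806.2 + 54.2 = -752.0
Net primary income = 781.7 - 561.8 = 219.9
Net secondary income = 499.5 - 531.8 = -32.3
Current account = -752.0 + 219.9 + (-32.3) = -564.4
Financial account = -(-564.4 + 152.1 + (-150.0)) = 562.3

562.3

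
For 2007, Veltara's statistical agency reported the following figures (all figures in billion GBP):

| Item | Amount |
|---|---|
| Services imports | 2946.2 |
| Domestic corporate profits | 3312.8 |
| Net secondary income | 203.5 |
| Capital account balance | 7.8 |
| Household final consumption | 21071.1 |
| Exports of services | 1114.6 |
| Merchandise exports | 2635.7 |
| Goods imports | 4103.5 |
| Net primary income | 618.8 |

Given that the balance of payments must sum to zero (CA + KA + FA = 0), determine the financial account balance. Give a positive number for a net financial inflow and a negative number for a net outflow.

Goods balance = 2635.7 - 4103.5 = -1467.8
Services balance = 1114.6 - 2946.2 = -1831.6
Trade balance (goods + services) = -1467.8 + (-1831.6) = -3299.4
Net primary income = 618.8
Net secondary income = 203.5
Current account = -3299.4 + 618.8 + 203.5 = -2477.1
Financial account = -(-2477.1 + 7.8) = 2469.3

2469.3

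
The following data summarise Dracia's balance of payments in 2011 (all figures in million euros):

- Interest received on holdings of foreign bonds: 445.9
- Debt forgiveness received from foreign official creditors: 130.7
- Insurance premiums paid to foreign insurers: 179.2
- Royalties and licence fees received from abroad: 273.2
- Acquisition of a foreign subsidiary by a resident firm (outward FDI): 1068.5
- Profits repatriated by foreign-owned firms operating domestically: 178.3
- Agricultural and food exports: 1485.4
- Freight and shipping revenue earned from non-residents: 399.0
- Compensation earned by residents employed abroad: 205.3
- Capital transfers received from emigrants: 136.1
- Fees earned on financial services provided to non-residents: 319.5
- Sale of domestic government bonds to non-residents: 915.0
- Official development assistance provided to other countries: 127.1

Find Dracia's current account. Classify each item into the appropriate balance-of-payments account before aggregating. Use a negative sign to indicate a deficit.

Goods: 1485.4
Services: -179.2 + 319.5 + 399.0 + 273.2 = 812.5
Primary income: 205.3 - 178.3 + 445.9 = 472.9
Secondary income: -127.1
Current account = 1485.4 + 812.5 + 472.9 + (-127.1) = 2643.7
(Excluded from the current account — capital account: debt forgiveness received from foreign official creditors 130.7, capital transfers received from emigrants 136.1; financial account: acquisition of a foreign subsidiary by a resident firm (outward FDI) 1068.5, sale of domestic government bonds to non-residents 915.0.)

2643.7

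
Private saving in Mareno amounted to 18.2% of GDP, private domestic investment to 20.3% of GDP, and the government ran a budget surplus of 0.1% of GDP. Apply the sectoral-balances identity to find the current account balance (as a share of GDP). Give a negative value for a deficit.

By the sectoral-balances identity, CA = (S_private - I) + (T - G).
Private balance = 18.2 - 20.3 = -2.1
Government balance (T - G) = 0.1
CA = -2.1 + 0.1 = -2.0

-2.0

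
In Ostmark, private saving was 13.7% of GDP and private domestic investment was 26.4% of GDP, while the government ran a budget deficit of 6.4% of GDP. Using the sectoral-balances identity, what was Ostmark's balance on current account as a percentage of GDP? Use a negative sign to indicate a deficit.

By the sectoral-balances identity, CA = (S_private - I) + (T - G).
Private balance = 13.7 - 26.4 = -12.7
Government balance (T - G) = -6.4
CA = -12.7 + (-6.4) = -19.1

-19.1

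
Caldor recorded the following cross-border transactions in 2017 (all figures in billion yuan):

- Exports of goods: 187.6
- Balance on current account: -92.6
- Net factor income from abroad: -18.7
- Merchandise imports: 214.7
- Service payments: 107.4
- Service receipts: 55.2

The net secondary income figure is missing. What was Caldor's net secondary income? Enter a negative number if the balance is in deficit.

5.4

Current account = goods balance + services balance + net primary income + net secondary income
Sum of the known components = -98.0
Net secondary income = CA - (known components) = -92.6 - (-98.0) = 5.4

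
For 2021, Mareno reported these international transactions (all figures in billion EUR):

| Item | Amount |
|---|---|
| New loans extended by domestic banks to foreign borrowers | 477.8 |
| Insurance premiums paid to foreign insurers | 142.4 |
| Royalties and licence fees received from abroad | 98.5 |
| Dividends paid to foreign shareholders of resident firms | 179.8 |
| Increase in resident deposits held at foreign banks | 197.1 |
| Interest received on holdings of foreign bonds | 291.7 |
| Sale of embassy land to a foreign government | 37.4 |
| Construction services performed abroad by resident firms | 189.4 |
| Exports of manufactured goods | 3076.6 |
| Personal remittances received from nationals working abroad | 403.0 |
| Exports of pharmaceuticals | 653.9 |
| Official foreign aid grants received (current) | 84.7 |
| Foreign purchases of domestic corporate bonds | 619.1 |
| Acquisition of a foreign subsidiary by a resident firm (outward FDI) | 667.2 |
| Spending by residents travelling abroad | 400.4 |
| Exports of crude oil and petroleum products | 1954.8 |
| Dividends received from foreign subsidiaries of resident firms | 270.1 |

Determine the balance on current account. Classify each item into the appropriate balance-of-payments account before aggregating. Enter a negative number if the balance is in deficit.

Goods: 3076.6 + 653.9 + 1954.8 = 5685.3
Services: 98.5 - 400.4 - 142.4 + 189.4 = -254.9
Primary income: 270.1 + 291.7 - 179.8 = 382.0
Secondary income: 403.0 + 84.7 = 487.7
Current account = 5685.3 + (-254.9) + 382.0 + 487.7 = 6300.1
(Excluded from the current account — financial account: new loans extended by domestic banks to foreign borrowers 477.8, increase in resident deposits held at foreign banks 197.1, foreign purchases of domestic corporate bonds 619.1, acquisition of a foreign subsidiary by a resident firm (outward FDI) 667.2; capital account: sale of embassy land to a foreign government 37.4.)

6300.1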